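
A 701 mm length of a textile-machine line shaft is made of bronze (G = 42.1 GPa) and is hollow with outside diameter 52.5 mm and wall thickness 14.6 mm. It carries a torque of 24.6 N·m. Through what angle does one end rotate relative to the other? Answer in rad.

5.71e-4 rad

J = π(d_o⁴ − d_i⁴)/32 = π(0.0525⁴ − 0.0233⁴)/32 = 7.169×10^-7 m⁴.
θ = T·L/(G·J) = 24.60 × 0.701 / (42.1×10⁹ × 7.169×10^-7) = 5.714×10^-4 rad.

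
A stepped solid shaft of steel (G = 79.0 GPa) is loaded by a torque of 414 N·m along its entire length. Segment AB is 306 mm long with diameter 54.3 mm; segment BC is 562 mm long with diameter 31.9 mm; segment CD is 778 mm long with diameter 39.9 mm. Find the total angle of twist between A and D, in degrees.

J_AB = π(0.0543)⁴/32 = 8.53×10^-7 m⁴; J_BC = π(0.0319)⁴/32 = 1.02×10^-7 m⁴; J_CD = π(0.0399)⁴/32 = 2.49×10^-7 m⁴.
θ = (T/G)·Σ L_i/J_i = (414.0/79.0×10⁹)·(0.306/8.53×10^-7 + 0.562/1.02×10^-7 + 0.778/2.49×10^-7) = 0.04723 rad.

2.71°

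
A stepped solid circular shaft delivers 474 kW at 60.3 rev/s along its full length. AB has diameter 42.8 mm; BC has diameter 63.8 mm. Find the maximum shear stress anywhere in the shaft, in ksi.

ω = 2π·60.3 = 378.9 rad/s, so T = P/ω = 474×10³ / 378.9 = 1251 N·m.
Under the same torque, τ_max = 16T/(πd³) is largest where d is smallest — segment AB (d = 42.8 mm).
τ_max = 16·1251/(π·(0.0428)³) = 8.127×10^7 Pa.

11.8 ksi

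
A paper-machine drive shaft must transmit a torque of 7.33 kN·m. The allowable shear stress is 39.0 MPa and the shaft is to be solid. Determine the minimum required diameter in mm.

For a solid shaft τ_max = 16T/(πd³), so d = (16T/(π τ_allow))^(1/3) = (16·7330/(π·3.90×10^7))^(1/3) = 0.09855 m.

98.6 mm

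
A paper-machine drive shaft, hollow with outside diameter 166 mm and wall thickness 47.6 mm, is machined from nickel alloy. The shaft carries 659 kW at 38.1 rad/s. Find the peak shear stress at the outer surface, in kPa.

ω = 38.1 rad/s, so T = P/ω = 659×10³ / 38.10 = 17300 N·m.
J = π(d_o⁴ − d_i⁴)/32 = π(0.166⁴ − 0.0708⁴)/32 = 7.208×10^-5 m⁴.
τ_max = T·r/J = 17300 × 0.0830 / 7.208×10^-5 = 1.992×10^7 Pa.

19900 kPa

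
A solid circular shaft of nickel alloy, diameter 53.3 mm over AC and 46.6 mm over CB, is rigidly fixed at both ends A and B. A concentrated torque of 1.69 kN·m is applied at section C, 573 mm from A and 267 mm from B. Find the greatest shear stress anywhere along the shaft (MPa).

Compatibility: T_A·a/J_AC = T_B·b/J_CB with T_A + T_B = T₀.
J_AC = 7.92×10^-7 m⁴, J_CB = 4.63×10^-7 m⁴, so T_A = T₀·(J_AC/a)/((J_AC/a)+(J_CB/b)) = 749.8 N·m, T_B = 940.2 N·m.
τ in each portion: τ_AC = 2.52×10^7 Pa, τ_CB = 4.73×10^7 Pa; maximum is in CB.
τ_max = T_CB·r/J = 940.2·0.0233/4.63×10^-7 = 4.732×10^7 Pa.

47.3 MPa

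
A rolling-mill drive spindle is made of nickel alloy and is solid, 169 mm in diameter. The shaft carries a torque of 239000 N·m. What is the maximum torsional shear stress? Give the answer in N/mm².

252 N/mm²

J = πd⁴/32 = π(0.169)⁴/32 = 8.008×10^-5 m⁴.
τ_max = T·r/J = 239000 × 0.0845 / 8.008×10^-5 = 2.522×10^8 Pa.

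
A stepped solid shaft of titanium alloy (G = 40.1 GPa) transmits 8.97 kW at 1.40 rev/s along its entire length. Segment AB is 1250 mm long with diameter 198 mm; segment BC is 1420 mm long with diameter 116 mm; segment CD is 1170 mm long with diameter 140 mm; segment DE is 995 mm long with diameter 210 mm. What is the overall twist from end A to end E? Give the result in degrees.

0.181°

ω = 2π·1.40 = 8.796 rad/s, so T = P/ω = 8.97×10³ / 8.796 = 1020 N·m.
J_AB = π(0.198)⁴/32 = 1.51×10^-4 m⁴; J_BC = π(0.116)⁴/32 = 1.78×10^-5 m⁴; J_CD = π(0.140)⁴/32 = 3.77×10^-5 m⁴; J_DE = π(0.210)⁴/32 = 1.91×10^-4 m⁴.
θ = (T/G)·Σ L_i/J_i = (1020/40.1×10⁹)·(1.25/1.51×10^-4 + 1.42/1.78×10^-5 + 1.17/3.77×10^-5 + 0.995/1.91×10^-4) = 3.163×10^-3 rad.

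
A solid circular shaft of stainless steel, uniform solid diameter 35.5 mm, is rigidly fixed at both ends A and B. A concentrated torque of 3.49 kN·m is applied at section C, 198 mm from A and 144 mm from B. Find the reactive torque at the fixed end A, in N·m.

With uniform GJ and both ends fixed, compatibility θ_AC = θ_CB gives T_A·a = T_B·b, together with T_A + T_B = T₀.
T_A = T₀·b/(a+b) = 3490·144/342.0 = 1469 N·m; T_B = 2021 N·m.

1470 N·m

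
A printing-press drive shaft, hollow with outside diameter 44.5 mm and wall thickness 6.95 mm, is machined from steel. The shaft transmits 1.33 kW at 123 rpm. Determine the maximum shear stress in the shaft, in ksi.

ω = 2π·123/60 = 12.88 rad/s, so T = P/ω = 1.33×10³ / 12.88 = 103.3 N·m.
J = π(d_o⁴ − d_i⁴)/32 = π(0.0445⁴ − 0.0306⁴)/32 = 2.989×10^-7 m⁴.
τ_max = T·r/J = 103.3 × 0.0222 / 2.989×10^-7 = 7.686×10^6 Pa.

1.11 ksi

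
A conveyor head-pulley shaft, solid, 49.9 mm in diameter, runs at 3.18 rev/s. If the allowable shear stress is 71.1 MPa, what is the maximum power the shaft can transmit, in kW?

34.7 kW

J = πd⁴/32 = π(0.0499)⁴/32 = 6.087×10^-7 m⁴.
T_max = τ_allow·J/r = 7.11×10^7 × 6.087×10^-7 / 0.0249 = 1735 N·m.
ω = 2π·3.18 = 19.98 rad/s, so P_max = T_max·ω = 3.466×10^4 W.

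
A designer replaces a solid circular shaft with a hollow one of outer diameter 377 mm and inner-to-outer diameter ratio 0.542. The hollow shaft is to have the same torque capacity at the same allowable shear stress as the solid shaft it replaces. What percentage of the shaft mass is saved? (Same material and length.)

25.0 %

Equal τ_max and T ⇒ the solid shaft needs d_s³ = d_o³(1−k⁴), so d_s = 377·(1−0.542⁴)^(1/3) = 365.8 mm.
Area ratio A_h/A_s = d_o²(1−k²)/d_s² = (1−k²)/(1−k⁴)^(2/3) = 0.7500.
Mass saving = 1 − 0.7500 = 25.0 %.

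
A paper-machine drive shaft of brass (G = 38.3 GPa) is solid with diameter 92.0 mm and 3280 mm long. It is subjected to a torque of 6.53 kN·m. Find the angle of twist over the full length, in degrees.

4.56°

J = πd⁴/32 = π(0.0920)⁴/32 = 7.033×10^-6 m⁴.
θ = T·L/(G·J) = 6530 × 3.28 / (38.3×10⁹ × 7.033×10^-6) = 0.07951 rad.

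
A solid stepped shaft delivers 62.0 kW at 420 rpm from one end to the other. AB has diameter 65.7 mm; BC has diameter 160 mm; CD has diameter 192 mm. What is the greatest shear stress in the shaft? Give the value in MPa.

ω = 2π·420/60 = 43.98 rad/s, so T = P/ω = 62.0×10³ / 43.98 = 1410 N·m.
Under the same torque, τ_max = 16T/(πd³) is largest where d is smallest — segment AB (d = 65.7 mm).
τ_max = 16·1410/(π·(0.0657)³) = 2.532×10^7 Pa.

25.3 MPa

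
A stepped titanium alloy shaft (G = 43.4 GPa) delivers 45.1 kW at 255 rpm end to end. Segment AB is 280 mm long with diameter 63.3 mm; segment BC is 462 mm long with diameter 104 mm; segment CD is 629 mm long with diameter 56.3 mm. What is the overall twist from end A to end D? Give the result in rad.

0.0333 rad

ω = 2π·255/60 = 26.70 rad/s, so T = P/ω = 45.1×10³ / 26.70 = 1689 N·m.
J_AB = π(0.0633)⁴/32 = 1.58×10^-6 m⁴; J_BC = π(0.104)⁴/32 = 1.15×10^-5 m⁴; J_CD = π(0.0563)⁴/32 = 9.86×10^-7 m⁴.
θ = (T/G)·Σ L_i/J_i = (1689/43.4×10⁹)·(0.280/1.58×10^-6 + 0.462/1.15×10^-5 + 0.629/9.86×10^-7) = 0.03329 rad.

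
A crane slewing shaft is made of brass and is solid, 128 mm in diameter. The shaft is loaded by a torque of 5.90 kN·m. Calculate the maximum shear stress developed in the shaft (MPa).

J = πd⁴/32 = π(0.128)⁴/32 = 2.635×10^-5 m⁴.
τ_max = T·r/J = 5900 × 0.0640 / 2.635×10^-5 = 1.433×10^7 Pa.

14.3 MPa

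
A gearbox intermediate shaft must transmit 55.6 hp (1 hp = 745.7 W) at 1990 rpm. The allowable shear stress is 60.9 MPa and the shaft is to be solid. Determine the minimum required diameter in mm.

ω = 2π·1990/60 = 208.4 rad/s, so T = P/ω = 55.6×745.7 / 208.4 = 199.0 N·m.
For a solid shaft τ_max = 16T/(πd³), so d = (16T/(π τ_allow))^(1/3) = (16·199.0/(π·6.09×10^7))^(1/3) = 0.02553 m.

25.5 mm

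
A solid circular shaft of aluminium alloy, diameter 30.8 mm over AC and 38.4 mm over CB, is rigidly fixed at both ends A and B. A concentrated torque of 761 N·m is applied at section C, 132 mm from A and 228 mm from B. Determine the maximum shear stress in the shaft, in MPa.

55.3 MPa

Compatibility: T_A·a/J_AC = T_B·b/J_CB with T_A + T_B = T₀.
J_AC = 8.83×10^-8 m⁴, J_CB = 2.13×10^-7 m⁴, so T_A = T₀·(J_AC/a)/((J_AC/a)+(J_CB/b)) = 317.2 N·m, T_B = 443.8 N·m.
τ in each portion: τ_AC = 5.53×10^7 Pa, τ_CB = 3.99×10^7 Pa; maximum is in AC.
τ_max = T_AC·r/J = 317.2·0.0154/8.83×10^-8 = 5.530×10^7 Pa.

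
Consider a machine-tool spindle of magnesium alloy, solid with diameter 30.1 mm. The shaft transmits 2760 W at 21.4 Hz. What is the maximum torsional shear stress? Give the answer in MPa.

ω = 2π·21.4 = 134.5 rad/s, so T = P/ω = 2760 / 134.5 = 20.53 N·m.
J = πd⁴/32 = π(0.0301)⁴/32 = 8.059×10^-8 m⁴.
τ_max = T·r/J = 20.53 × 0.0151 / 8.059×10^-8 = 3.833×10^6 Pa.

3.83 MPa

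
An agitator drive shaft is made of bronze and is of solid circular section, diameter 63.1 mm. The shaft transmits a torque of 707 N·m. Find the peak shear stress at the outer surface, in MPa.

J = πd⁴/32 = π(0.0631)⁴/32 = 1.556×10^-6 m⁴.
τ_max = T·r/J = 707.0 × 0.0316 / 1.556×10^-6 = 1.433×10^7 Pa.

14.3 MPa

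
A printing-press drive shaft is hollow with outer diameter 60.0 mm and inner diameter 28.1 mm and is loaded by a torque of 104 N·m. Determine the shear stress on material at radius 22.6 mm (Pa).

1.94e6 Pa

J = π(d_o⁴ − d_i⁴)/32 = π(0.0600⁴ − 0.0281⁴)/32 = 1.211×10^-6 m⁴.
Shear stress varies linearly with radius: τ = T·r/J = 104.0 × 0.0226 / 1.211×10^-6 = 1.941×10^6 Pa.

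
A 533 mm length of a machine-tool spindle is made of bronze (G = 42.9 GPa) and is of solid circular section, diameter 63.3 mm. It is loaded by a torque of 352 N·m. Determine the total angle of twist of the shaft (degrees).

J = πd⁴/32 = π(0.0633)⁴/32 = 1.576×10^-6 m⁴.
θ = T·L/(G·J) = 352.0 × 0.533 / (42.9×10⁹ × 1.576×10^-6) = 2.775×10^-3 rad.

0.159°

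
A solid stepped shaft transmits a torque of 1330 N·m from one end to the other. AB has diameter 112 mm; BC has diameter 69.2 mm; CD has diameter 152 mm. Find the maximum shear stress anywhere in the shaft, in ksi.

Under the same torque, τ_max = 16T/(πd³) is largest where d is smallest — segment BC (d = 69.2 mm).
τ_max = 16·1330/(π·(0.0692)³) = 2.044×10^7 Pa.

2.96 ksi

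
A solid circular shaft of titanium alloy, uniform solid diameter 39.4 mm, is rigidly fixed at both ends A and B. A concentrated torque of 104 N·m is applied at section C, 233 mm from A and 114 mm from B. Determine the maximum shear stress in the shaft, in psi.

With uniform GJ and both ends fixed, compatibility θ_AC = θ_CB gives T_A·a = T_B·b, together with T_A + T_B = T₀.
T_A = T₀·b/(a+b) = 104.0·114/347.0 = 34.17 N·m; T_B = 69.83 N·m.
τ in each portion: τ_AC = 2.85×10^6 Pa, τ_CB = 5.81×10^6 Pa; maximum is in CB.
τ_max = T_CB·r/J = 69.83·0.0197/2.37×10^-7 = 5.815×10^6 Pa.

843 psi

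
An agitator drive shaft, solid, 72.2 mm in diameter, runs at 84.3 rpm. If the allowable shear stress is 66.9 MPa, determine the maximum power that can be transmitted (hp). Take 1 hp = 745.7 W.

58.5 hp

J = πd⁴/32 = π(0.0722)⁴/32 = 2.668×10^-6 m⁴.
T_max = τ_allow·J/r = 6.69×10^7 × 2.668×10^-6 / 0.0361 = 4944 N·m.
ω = 2π·84.3/60 = 8.828 rad/s, so P_max = T_max·ω = 4.364×10^4 W.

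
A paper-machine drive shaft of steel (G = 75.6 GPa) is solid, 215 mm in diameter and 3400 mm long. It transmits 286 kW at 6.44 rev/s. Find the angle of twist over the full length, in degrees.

ω = 2π·6.44 = 40.46 rad/s, so T = P/ω = 286×10³ / 40.46 = 7068 N·m.
J = πd⁴/32 = π(0.215)⁴/32 = 2.098×10^-4 m⁴.
θ = T·L/(G·J) = 7068 × 3.40 / (75.6×10⁹ × 2.098×10^-4) = 1.515×10^-3 rad.

0.0868°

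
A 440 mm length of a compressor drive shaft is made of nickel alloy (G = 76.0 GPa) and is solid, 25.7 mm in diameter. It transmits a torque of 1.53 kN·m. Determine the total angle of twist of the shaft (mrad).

207 mrad

J = πd⁴/32 = π(0.0257)⁴/32 = 4.283×10^-8 m⁴.
θ = T·L/(G·J) = 1530 × 0.440 / (76.0×10⁹ × 4.283×10^-8) = 0.2068 rad.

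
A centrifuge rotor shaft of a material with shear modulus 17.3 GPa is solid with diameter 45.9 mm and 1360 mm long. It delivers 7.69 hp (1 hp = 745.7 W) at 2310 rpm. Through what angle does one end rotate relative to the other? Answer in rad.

ω = 2π·2310/60 = 241.9 rad/s, so T = P/ω = 7.69×745.7 / 241.9 = 23.71 N·m.
J = πd⁴/32 = π(0.0459)⁴/32 = 4.358×10^-7 m⁴.
θ = T·L/(G·J) = 23.71 × 1.36 / (17.3×10⁹ × 4.358×10^-7) = 4.277×10^-3 rad.

0.00428 rad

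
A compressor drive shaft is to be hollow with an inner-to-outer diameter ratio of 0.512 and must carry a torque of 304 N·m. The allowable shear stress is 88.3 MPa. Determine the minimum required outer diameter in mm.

For a hollow shaft with d_i/d_o = 0.512: τ_max = 16T/(π d_o³ (1−k⁴)), so d_o = [16T/(π τ_allow (1−k⁴))]^(1/3) = [16·304.0/(π·8.83×10^7·0.9313)]^(1/3) = 0.02660 m.

26.6 mm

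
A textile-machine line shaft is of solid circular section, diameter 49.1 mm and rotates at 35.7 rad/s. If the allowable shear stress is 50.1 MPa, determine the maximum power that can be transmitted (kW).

J = πd⁴/32 = π(0.0491)⁴/32 = 5.706×10^-7 m⁴.
T_max = τ_allow·J/r = 5.01×10^7 × 5.706×10^-7 / 0.0246 = 1164 N·m.
ω = 35.7 rad/s, so P_max = T_max·ω = 4.157×10^4 W.

41.6 kW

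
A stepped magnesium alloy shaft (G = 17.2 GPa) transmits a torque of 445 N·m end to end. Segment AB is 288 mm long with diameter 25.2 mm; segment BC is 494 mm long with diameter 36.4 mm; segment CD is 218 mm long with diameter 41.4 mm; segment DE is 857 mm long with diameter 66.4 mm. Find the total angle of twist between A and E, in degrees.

16.8°

J_AB = π(0.0252)⁴/32 = 3.96×10^-8 m⁴; J_BC = π(0.0364)⁴/32 = 1.72×10^-7 m⁴; J_CD = π(0.0414)⁴/32 = 2.88×10^-7 m⁴; J_DE = π(0.0664)⁴/32 = 1.91×10^-6 m⁴.
θ = (T/G)·Σ L_i/J_i = (445.0/17.2×10⁹)·(0.288/3.96×10^-8 + 0.494/1.72×10^-7 + 0.218/2.88×10^-7 + 0.857/1.91×10^-6) = 0.2935 rad.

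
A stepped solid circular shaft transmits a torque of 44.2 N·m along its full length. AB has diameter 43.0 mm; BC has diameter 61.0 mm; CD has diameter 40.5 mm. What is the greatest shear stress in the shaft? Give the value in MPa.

Under the same torque, τ_max = 16T/(πd³) is largest where d is smallest — segment CD (d = 40.5 mm).
τ_max = 16·44.20/(π·(0.0405)³) = 3.389×10^6 Pa.

3.39 MPa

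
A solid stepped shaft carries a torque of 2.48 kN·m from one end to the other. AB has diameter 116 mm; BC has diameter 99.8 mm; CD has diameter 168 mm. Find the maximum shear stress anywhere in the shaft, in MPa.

Under the same torque, τ_max = 16T/(πd³) is largest where d is smallest — segment BC (d = 99.8 mm).
τ_max = 16·2480/(π·(0.0998)³) = 1.271×10^7 Pa.

12.7 MPa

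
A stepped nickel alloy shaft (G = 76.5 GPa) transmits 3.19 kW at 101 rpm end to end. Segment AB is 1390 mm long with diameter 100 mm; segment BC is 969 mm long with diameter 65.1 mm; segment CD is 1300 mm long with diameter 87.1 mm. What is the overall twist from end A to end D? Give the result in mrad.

3.63 mrad

ω = 2π·101/60 = 10.58 rad/s, so T = P/ω = 3.19×10³ / 10.58 = 301.6 N·m.
J_AB = π(0.100)⁴/32 = 9.82×10^-6 m⁴; J_BC = π(0.0651)⁴/32 = 1.76×10^-6 m⁴; J_CD = π(0.0871)⁴/32 = 5.65×10^-6 m⁴.
θ = (T/G)·Σ L_i/J_i = (301.6/76.5×10⁹)·(1.39/9.82×10^-6 + 0.969/1.76×10^-6 + 1.30/5.65×10^-6) = 3.632×10^-3 rad.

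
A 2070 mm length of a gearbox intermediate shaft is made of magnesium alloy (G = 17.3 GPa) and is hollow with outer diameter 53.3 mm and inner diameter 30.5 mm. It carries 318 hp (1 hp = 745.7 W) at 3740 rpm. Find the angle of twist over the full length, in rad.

ω = 2π·3740/60 = 391.7 rad/s, so T = P/ω = 318×745.7 / 391.7 = 605.5 N·m.
J = π(d_o⁴ − d_i⁴)/32 = π(0.0533⁴ − 0.0305⁴)/32 = 7.074×10^-7 m⁴.
θ = T·L/(G·J) = 605.5 × 2.07 / (17.3×10⁹ × 7.074×10^-7) = 0.1024 rad.

0.102 rad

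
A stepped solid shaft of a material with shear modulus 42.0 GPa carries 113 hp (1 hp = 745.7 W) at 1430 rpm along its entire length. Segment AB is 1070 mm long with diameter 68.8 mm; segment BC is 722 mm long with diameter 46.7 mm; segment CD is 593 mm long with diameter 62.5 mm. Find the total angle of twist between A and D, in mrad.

32.5 mrad

ω = 2π·1430/60 = 149.7 rad/s, so T = P/ω = 113×745.7 / 149.7 = 562.7 N·m.
J_AB = π(0.0688)⁴/32 = 2.20×10^-6 m⁴; J_BC = π(0.0467)⁴/32 = 4.67×10^-7 m⁴; J_CD = π(0.0625)⁴/32 = 1.50×10^-6 m⁴.
θ = (T/G)·Σ L_i/J_i = (562.7/42.0×10⁹)·(1.07/2.20×10^-6 + 0.722/4.67×10^-7 + 0.593/1.50×10^-6) = 0.03254 rad.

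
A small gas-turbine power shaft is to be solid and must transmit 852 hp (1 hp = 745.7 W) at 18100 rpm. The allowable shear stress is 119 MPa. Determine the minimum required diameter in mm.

ω = 2π·18100/60 = 1895 rad/s, so T = P/ω = 852×745.7 / 1895 = 335.2 N·m.
For a solid shaft τ_max = 16T/(πd³), so d = (16T/(π τ_allow))^(1/3) = (16·335.2/(π·1.19×10^8))^(1/3) = 0.02430 m.

24.3 mm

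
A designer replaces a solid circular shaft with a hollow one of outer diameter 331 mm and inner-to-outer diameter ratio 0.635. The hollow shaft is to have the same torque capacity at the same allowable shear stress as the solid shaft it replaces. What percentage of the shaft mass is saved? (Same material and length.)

Equal τ_max and T ⇒ the solid shaft needs d_s³ = d_o³(1−k⁴), so d_s = 331·(1−0.635⁴)^(1/3) = 312.0 mm.
Area ratio A_h/A_s = d_o²(1−k²)/d_s² = (1−k²)/(1−k⁴)^(2/3) = 0.6717.
Mass saving = 1 − 0.6717 = 32.8 %.

32.8 %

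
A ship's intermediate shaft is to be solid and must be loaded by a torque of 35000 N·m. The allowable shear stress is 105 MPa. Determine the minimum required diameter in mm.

For a solid shaft τ_max = 16T/(πd³), so d = (16T/(π τ_allow))^(1/3) = (16·35000/(π·1.05×10^8))^(1/3) = 0.1193 m.

119 mm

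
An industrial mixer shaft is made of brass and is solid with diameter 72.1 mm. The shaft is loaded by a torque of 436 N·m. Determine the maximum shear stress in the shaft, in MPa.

J = πd⁴/32 = π(0.0721)⁴/32 = 2.653×10^-6 m⁴.
τ_max = T·r/J = 436.0 × 0.0360 / 2.653×10^-6 = 5.924×10^6 Pa.

5.92 MPa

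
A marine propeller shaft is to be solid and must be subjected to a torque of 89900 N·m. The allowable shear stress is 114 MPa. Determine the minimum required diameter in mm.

159 mm

For a solid shaft τ_max = 16T/(πd³), so d = (16T/(π τ_allow))^(1/3) = (16·89900/(π·1.14×10^8))^(1/3) = 0.1590 m.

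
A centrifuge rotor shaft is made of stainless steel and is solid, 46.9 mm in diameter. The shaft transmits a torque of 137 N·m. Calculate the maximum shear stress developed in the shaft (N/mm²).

6.76 N/mm²

J = πd⁴/32 = π(0.0469)⁴/32 = 4.750×10^-7 m⁴.
τ_max = T·r/J = 137.0 × 0.0234 / 4.750×10^-7 = 6.764×10^6 Pa.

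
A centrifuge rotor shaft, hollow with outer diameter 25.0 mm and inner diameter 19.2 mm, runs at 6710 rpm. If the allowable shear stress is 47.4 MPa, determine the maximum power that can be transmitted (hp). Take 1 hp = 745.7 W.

89.4 hp

J = π(d_o⁴ − d_i⁴)/32 = π(0.0250⁴ − 0.0192⁴)/32 = 2.501×10^-8 m⁴.
T_max = τ_allow·J/r = 4.74×10^7 × 2.501×10^-8 / 0.0125 = 94.83 N·m.
ω = 2π·6710/60 = 702.7 rad/s, so P_max = T_max·ω = 6.663×10^4 W.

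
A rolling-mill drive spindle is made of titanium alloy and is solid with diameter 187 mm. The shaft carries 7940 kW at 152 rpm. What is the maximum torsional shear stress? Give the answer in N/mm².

389 N/mm²

ω = 2π·152/60 = 15.92 rad/s, so T = P/ω = 7940×10³ / 15.92 = 498800 N·m.
J = πd⁴/32 = π(0.187)⁴/32 = 1.201×10^-4 m⁴.
τ_max = T·r/J = 498800 × 0.0935 / 1.201×10^-4 = 3.885×10^8 Pa.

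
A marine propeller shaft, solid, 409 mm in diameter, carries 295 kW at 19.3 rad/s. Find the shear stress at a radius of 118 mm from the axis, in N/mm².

ω = 19.3 rad/s, so T = P/ω = 295×10³ / 19.30 = 15280 N·m.
J = πd⁴/32 = π(0.409)⁴/32 = 2.747×10^-3 m⁴.
Shear stress varies linearly with radius: τ = T·r/J = 15280 × 0.118 / 2.747×10^-3 = 6.565×10^5 Pa.

0.657 N/mm²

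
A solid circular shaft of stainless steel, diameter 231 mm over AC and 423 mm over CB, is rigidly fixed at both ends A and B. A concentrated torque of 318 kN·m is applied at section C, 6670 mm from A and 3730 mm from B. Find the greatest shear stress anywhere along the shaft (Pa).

2.04e7 Pa

Compatibility: T_A·a/J_AC = T_B·b/J_CB with T_A + T_B = T₀.
J_AC = 2.80×10^-4 m⁴, J_CB = 3.14×10^-3 m⁴, so T_A = T₀·(J_AC/a)/((J_AC/a)+(J_CB/b)) = 15070 N·m, T_B = 302900 N·m.
τ in each portion: τ_AC = 6.23×10^6 Pa, τ_CB = 2.04×10^7 Pa; maximum is in CB.
τ_max = T_CB·r/J = 302900·0.211/3.14×10^-3 = 2.038×10^7 Pa.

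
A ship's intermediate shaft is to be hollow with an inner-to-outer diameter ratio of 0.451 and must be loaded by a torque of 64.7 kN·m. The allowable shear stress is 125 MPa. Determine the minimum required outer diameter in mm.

For a hollow shaft with d_i/d_o = 0.451: τ_max = 16T/(π d_o³ (1−k⁴)), so d_o = [16T/(π τ_allow (1−k⁴))]^(1/3) = [16·64700/(π·1.25×10^8·0.9586)]^(1/3) = 0.1401 m.

140 mm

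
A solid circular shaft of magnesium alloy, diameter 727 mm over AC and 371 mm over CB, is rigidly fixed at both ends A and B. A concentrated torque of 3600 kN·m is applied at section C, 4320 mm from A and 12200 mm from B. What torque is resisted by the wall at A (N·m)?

Compatibility: T_A·a/J_AC = T_B·b/J_CB with T_A + T_B = T₀.
J_AC = 0.0274 m⁴, J_CB = 1.86×10^-3 m⁴, so T_A = T₀·(J_AC/a)/((J_AC/a)+(J_CB/b)) = 3.516e6 N·m, T_B = 84430 N·m.

3.52e6 N·m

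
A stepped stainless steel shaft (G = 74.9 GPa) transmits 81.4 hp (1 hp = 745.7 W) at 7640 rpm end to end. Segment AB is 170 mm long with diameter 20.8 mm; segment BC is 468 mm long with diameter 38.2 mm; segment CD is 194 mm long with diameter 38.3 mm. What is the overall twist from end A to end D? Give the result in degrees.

0.720°

ω = 2π·7640/60 = 800.1 rad/s, so T = P/ω = 81.4×745.7 / 800.1 = 75.87 N·m.
J_AB = π(0.0208)⁴/32 = 1.84×10^-8 m⁴; J_BC = π(0.0382)⁴/32 = 2.09×10^-7 m⁴; J_CD = π(0.0383)⁴/32 = 2.11×10^-7 m⁴.
θ = (T/G)·Σ L_i/J_i = (75.87/74.9×10⁹)·(0.170/1.84×10^-8 + 0.468/2.09×10^-7 + 0.194/2.11×10^-7) = 0.01257 rad.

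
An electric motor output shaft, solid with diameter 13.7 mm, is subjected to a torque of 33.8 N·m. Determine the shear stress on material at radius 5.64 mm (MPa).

55.1 MPa

J = πd⁴/32 = π(0.0137)⁴/32 = 3.458×10^-9 m⁴.
Shear stress varies linearly with radius: τ = T·r/J = 33.80 × 0.00564 / 3.458×10^-9 = 5.512×10^7 Pa.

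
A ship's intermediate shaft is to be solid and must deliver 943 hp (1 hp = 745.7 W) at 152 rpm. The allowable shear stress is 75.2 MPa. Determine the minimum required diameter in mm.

ω = 2π·152/60 = 15.92 rad/s, so T = P/ω = 943×745.7 / 15.92 = 44180 N·m.
For a solid shaft τ_max = 16T/(πd³), so d = (16T/(π τ_allow))^(1/3) = (16·44180/(π·7.52×10^7))^(1/3) = 0.1441 m.

144 mm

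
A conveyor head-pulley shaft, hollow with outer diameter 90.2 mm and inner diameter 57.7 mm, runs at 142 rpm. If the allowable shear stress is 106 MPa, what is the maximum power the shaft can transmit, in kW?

189 kW

J = π(d_o⁴ − d_i⁴)/32 = π(0.0902⁴ − 0.0577⁴)/32 = 5.411×10^-6 m⁴.
T_max = τ_allow·J/r = 1.06×10^8 × 5.411×10^-6 / 0.0451 = 12720 N·m.
ω = 2π·142/60 = 14.87 rad/s, so P_max = T_max·ω = 1.891×10^5 W.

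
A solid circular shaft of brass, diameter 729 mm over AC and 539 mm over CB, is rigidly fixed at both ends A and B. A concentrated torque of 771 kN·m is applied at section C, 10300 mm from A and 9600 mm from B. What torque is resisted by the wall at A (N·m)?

584000 N·m

Compatibility: T_A·a/J_AC = T_B·b/J_CB with T_A + T_B = T₀.
J_AC = 0.0277 m⁴, J_CB = 8.29×10^-3 m⁴, so T_A = T₀·(J_AC/a)/((J_AC/a)+(J_CB/b)) = 583800 N·m, T_B = 187200 N·m.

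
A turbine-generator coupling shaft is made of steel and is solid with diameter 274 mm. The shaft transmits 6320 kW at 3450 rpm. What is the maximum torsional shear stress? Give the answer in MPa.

ω = 2π·3450/60 = 361.3 rad/s, so T = P/ω = 6320×10³ / 361.3 = 17490 N·m.
J = πd⁴/32 = π(0.274)⁴/32 = 5.534×10^-4 m⁴.
τ_max = T·r/J = 17490 × 0.137 / 5.534×10^-4 = 4.331×10^6 Pa.

4.33 MPa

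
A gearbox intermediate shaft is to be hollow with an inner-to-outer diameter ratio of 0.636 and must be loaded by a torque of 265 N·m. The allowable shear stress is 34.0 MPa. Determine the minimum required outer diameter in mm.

36.2 mm

For a hollow shaft with d_i/d_o = 0.636: τ_max = 16T/(π d_o³ (1−k⁴)), so d_o = [16T/(π τ_allow (1−k⁴))]^(1/3) = [16·265.0/(π·3.40×10^7·0.8364)]^(1/3) = 0.03621 m.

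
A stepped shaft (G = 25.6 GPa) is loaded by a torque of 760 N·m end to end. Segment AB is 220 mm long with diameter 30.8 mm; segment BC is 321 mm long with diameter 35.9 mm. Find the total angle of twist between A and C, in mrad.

J_AB = π(0.0308)⁴/32 = 8.83×10^-8 m⁴; J_BC = π(0.0359)⁴/32 = 1.63×10^-7 m⁴.
θ = (T/G)·Σ L_i/J_i = (760.0/25.6×10⁹)·(0.220/8.83×10^-8 + 0.321/1.63×10^-7) = 0.1324 rad.

132 mrad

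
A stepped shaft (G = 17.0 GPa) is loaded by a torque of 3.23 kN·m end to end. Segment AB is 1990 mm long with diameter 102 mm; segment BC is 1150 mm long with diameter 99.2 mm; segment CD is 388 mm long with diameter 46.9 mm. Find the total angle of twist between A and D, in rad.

0.214 rad

J_AB = π(0.102)⁴/32 = 1.06×10^-5 m⁴; J_BC = π(0.0992)⁴/32 = 9.51×10^-6 m⁴; J_CD = π(0.0469)⁴/32 = 4.75×10^-7 m⁴.
θ = (T/G)·Σ L_i/J_i = (3230/17.0×10⁹)·(1.99/1.06×10^-5 + 1.15/9.51×10^-6 + 0.388/4.75×10^-7) = 0.2138 rad.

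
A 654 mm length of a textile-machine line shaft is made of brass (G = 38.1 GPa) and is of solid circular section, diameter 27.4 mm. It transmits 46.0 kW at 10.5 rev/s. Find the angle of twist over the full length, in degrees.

ω = 2π·10.5 = 65.97 rad/s, so T = P/ω = 46.0×10³ / 65.97 = 697.3 N·m.
J = πd⁴/32 = π(0.0274)⁴/32 = 5.534×10^-8 m⁴.
θ = T·L/(G·J) = 697.3 × 0.654 / (38.1×10⁹ × 5.534×10^-8) = 0.2163 rad.

12.4°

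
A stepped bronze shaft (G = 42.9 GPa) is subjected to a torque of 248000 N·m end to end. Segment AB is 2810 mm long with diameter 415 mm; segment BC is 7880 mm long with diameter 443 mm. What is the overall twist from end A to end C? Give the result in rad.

J_AB = π(0.415)⁴/32 = 2.91×10^-3 m⁴; J_BC = π(0.443)⁴/32 = 3.78×10^-3 m⁴.
θ = (T/G)·Σ L_i/J_i = (248000/42.9×10⁹)·(2.81/2.91×10^-3 + 7.88/3.78×10^-3) = 0.01763 rad.

0.0176 rad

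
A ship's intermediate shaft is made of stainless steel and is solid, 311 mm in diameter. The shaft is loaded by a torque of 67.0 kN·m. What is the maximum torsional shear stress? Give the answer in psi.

1650 psi

J = πd⁴/32 = π(0.311)⁴/32 = 9.184×10^-4 m⁴.
τ_max = T·r/J = 67000 × 0.155 / 9.184×10^-4 = 1.134×10^7 Pa.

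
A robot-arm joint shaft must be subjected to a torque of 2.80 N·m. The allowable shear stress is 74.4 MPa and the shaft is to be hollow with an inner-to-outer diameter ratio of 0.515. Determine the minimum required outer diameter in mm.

For a hollow shaft with d_i/d_o = 0.515: τ_max = 16T/(π d_o³ (1−k⁴)), so d_o = [16T/(π τ_allow (1−k⁴))]^(1/3) = [16·2.800/(π·7.44×10^7·0.9297)]^(1/3) = 0.005908 m.

5.91 mm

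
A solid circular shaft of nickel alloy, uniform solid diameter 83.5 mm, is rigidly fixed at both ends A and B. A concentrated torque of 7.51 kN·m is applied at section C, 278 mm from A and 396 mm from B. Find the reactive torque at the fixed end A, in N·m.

4410 N·m

With uniform GJ and both ends fixed, compatibility θ_AC = θ_CB gives T_A·a = T_B·b, together with T_A + T_B = T₀.
T_A = T₀·b/(a+b) = 7510·396/674.0 = 4412 N·m; T_B = 3098 N·m.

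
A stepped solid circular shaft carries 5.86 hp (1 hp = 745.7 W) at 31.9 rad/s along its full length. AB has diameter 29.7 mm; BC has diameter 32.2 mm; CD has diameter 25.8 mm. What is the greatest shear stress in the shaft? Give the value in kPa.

40600 kPa

ω = 31.9 rad/s, so T = P/ω = 5.86×745.7 / 31.90 = 137.0 N·m.
Under the same torque, τ_max = 16T/(πd³) is largest where d is smallest — segment CD (d = 25.8 mm).
τ_max = 16·137.0/(π·(0.0258)³) = 4.062×10^7 Pa.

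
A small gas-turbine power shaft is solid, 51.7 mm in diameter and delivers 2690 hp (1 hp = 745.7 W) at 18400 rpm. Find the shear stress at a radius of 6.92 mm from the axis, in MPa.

10.3 MPa

ω = 2π·18400/60 = 1927 rad/s, so T = P/ω = 2690×745.7 / 1927 = 1041 N·m.
J = πd⁴/32 = π(0.0517)⁴/32 = 7.014×10^-7 m⁴.
Shear stress varies linearly with radius: τ = T·r/J = 1041 × 0.00692 / 7.014×10^-7 = 1.027×10^7 Pa.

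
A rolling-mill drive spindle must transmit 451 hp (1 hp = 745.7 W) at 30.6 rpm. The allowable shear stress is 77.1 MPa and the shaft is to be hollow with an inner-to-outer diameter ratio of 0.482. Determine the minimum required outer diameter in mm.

ω = 2π·30.6/60 = 3.204 rad/s, so T = P/ω = 451×745.7 / 3.204 = 105000 N·m.
For a hollow shaft with d_i/d_o = 0.482: τ_max = 16T/(π d_o³ (1−k⁴)), so d_o = [16T/(π τ_allow (1−k⁴))]^(1/3) = [16·105000/(π·7.71×10^7·0.9460)]^(1/3) = 0.1942 m.

194 mm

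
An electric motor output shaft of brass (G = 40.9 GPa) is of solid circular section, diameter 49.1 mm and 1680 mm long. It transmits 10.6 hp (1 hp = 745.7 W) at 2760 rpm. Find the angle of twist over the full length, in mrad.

1.97 mrad

ω = 2π·2760/60 = 289.0 rad/s, so T = P/ω = 10.6×745.7 / 289.0 = 27.35 N·m.
J = πd⁴/32 = π(0.0491)⁴/32 = 5.706×10^-7 m⁴.
θ = T·L/(G·J) = 27.35 × 1.68 / (40.9×10⁹ × 5.706×10^-7) = 1.969×10^-3 rad.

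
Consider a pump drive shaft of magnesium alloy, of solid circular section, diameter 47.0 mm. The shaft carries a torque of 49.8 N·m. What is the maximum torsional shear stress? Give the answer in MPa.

J = πd⁴/32 = π(0.0470)⁴/32 = 4.791×10^-7 m⁴.
τ_max = T·r/J = 49.80 × 0.0235 / 4.791×10^-7 = 2.443×10^6 Pa.

2.44 MPa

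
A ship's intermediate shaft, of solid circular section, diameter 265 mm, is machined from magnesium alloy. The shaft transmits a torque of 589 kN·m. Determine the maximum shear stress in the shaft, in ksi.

J = πd⁴/32 = π(0.265)⁴/32 = 4.842×10^-4 m⁴.
τ_max = T·r/J = 589000 × 0.133 / 4.842×10^-4 = 1.612×10^8 Pa.

23.4 ksi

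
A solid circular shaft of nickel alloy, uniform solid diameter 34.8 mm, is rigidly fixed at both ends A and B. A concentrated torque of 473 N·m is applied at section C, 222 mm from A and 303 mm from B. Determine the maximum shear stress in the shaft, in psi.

With uniform GJ and both ends fixed, compatibility θ_AC = θ_CB gives T_A·a = T_B·b, together with T_A + T_B = T₀.
T_A = T₀·b/(a+b) = 473.0·303/525.0 = 273.0 N·m; T_B = 200.0 N·m.
τ in each portion: τ_AC = 3.30×10^7 Pa, τ_CB = 2.42×10^7 Pa; maximum is in AC.
τ_max = T_AC·r/J = 273.0·0.0174/1.44×10^-7 = 3.299×10^7 Pa.

4780 psi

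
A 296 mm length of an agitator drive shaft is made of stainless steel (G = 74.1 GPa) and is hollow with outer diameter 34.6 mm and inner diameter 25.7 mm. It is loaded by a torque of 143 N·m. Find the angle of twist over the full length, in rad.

0.00584 rad

J = π(d_o⁴ − d_i⁴)/32 = π(0.0346⁴ − 0.0257⁴)/32 = 9.787×10^-8 m⁴.
θ = T·L/(G·J) = 143.0 × 0.296 / (74.1×10⁹ × 9.787×10^-8) = 5.836×10^-3 rad.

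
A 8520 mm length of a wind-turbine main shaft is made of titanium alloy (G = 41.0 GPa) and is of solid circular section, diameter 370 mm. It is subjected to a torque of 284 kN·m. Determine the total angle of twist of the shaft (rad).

0.0321 rad

J = πd⁴/32 = π(0.370)⁴/32 = 1.840×10^-3 m⁴.
θ = T·L/(G·J) = 284000 × 8.52 / (41.0×10⁹ × 1.840×10^-3) = 0.03208 rad.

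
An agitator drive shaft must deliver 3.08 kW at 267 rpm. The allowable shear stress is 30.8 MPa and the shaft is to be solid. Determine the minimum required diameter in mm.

ω = 2π·267/60 = 27.96 rad/s, so T = P/ω = 3.08×10³ / 27.96 = 110.2 N·m.
For a solid shaft τ_max = 16T/(πd³), so d = (16T/(π τ_allow))^(1/3) = (16·110.2/(π·3.08×10^7))^(1/3) = 0.02631 m.

26.3 mm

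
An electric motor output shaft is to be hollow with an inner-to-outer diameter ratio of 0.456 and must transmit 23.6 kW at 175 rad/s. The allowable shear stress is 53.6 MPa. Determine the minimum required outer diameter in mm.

ω = 175 rad/s, so T = P/ω = 23.6×10³ / 175.0 = 134.9 N·m.
For a hollow shaft with d_i/d_o = 0.456: τ_max = 16T/(π d_o³ (1−k⁴)), so d_o = [16T/(π τ_allow (1−k⁴))]^(1/3) = [16·134.9/(π·5.36×10^7·0.9568)]^(1/3) = 0.02375 m.

23.7 mm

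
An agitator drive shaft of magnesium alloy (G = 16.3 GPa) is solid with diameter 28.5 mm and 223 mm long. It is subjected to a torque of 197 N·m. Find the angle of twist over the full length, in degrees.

2.38°

J = πd⁴/32 = π(0.0285)⁴/32 = 6.477×10^-8 m⁴.
θ = T·L/(G·J) = 197.0 × 0.223 / (16.3×10⁹ × 6.477×10^-8) = 0.04161 rad.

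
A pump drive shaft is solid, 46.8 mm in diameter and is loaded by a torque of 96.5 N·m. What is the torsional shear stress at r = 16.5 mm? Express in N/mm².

3.38 N/mm²

J = πd⁴/32 = π(0.0468)⁴/32 = 4.710×10^-7 m⁴.
Shear stress varies linearly with radius: τ = T·r/J = 96.50 × 0.0165 / 4.710×10^-7 = 3.381×10^6 Pa.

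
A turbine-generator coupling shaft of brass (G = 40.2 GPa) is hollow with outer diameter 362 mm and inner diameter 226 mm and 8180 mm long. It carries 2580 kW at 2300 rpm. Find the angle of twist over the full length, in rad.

0.00152 rad

ω = 2π·2300/60 = 240.9 rad/s, so T = P/ω = 2580×10³ / 240.9 = 10710 N·m.
J = π(d_o⁴ − d_i⁴)/32 = π(0.362⁴ − 0.226⁴)/32 = 1.430×10^-3 m⁴.
θ = T·L/(G·J) = 10710 × 8.18 / (40.2×10⁹ × 1.430×10^-3) = 1.524×10^-3 rad.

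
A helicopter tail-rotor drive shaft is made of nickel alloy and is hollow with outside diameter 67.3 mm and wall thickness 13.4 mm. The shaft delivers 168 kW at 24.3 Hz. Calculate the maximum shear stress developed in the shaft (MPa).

ω = 2π·24.3 = 152.7 rad/s, so T = P/ω = 168×10³ / 152.7 = 1100 N·m.
J = π(d_o⁴ − d_i⁴)/32 = π(0.0673⁴ − 0.0405⁴)/32 = 1.750×10^-6 m⁴.
τ_max = T·r/J = 1100 × 0.0336 / 1.750×10^-6 = 2.116×10^7 Pa.

21.2 MPa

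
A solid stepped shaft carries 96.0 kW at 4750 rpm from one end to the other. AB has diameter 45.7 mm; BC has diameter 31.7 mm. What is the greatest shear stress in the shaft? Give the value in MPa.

30.9 MPa

ω = 2π·4750/60 = 497.4 rad/s, so T = P/ω = 96.0×10³ / 497.4 = 193.0 N·m.
Under the same torque, τ_max = 16T/(πd³) is largest where d is smallest — segment BC (d = 31.7 mm).
τ_max = 16·193.0/(π·(0.0317)³) = 3.086×10^7 Pa.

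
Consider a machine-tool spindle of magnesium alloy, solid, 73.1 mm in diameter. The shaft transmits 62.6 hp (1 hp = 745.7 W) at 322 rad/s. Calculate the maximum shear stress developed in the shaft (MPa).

ω = 322 rad/s, so T = P/ω = 62.6×745.7 / 322.0 = 145.0 N·m.
J = πd⁴/32 = π(0.0731)⁴/32 = 2.803×10^-6 m⁴.
τ_max = T·r/J = 145.0 × 0.0365 / 2.803×10^-6 = 1.890×10^6 Pa.

1.89 MPa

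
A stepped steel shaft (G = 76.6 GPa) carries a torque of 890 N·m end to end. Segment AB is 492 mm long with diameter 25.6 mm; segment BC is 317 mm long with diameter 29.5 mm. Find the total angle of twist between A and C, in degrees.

10.6°

J_AB = π(0.0256)⁴/32 = 4.22×10^-8 m⁴; J_BC = π(0.0295)⁴/32 = 7.44×10^-8 m⁴.
θ = (T/G)·Σ L_i/J_i = (890.0/76.6×10⁹)·(0.492/4.22×10^-8 + 0.317/7.44×10^-8) = 0.1851 rad.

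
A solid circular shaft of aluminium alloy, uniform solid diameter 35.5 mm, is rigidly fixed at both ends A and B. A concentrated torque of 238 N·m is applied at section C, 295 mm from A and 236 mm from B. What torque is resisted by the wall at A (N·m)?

106 N·m

With uniform GJ and both ends fixed, compatibility θ_AC = θ_CB gives T_A·a = T_B·b, together with T_A + T_B = T₀.
T_A = T₀·b/(a+b) = 238.0·236/531.0 = 105.8 N·m; T_B = 132.2 N·m.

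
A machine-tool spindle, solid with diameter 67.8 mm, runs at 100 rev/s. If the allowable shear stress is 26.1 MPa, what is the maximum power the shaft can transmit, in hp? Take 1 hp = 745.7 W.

1350 hp

J = πd⁴/32 = π(0.0678)⁴/32 = 2.075×10^-6 m⁴.
T_max = τ_allow·J/r = 2.61×10^7 × 2.075×10^-6 / 0.0339 = 1597 N·m.
ω = 2π·100 = 628.3 rad/s, so P_max = T_max·ω = 1.004×10^6 W.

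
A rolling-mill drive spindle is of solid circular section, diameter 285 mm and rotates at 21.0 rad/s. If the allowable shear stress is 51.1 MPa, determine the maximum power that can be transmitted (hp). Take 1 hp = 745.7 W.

6540 hp

J = πd⁴/32 = π(0.285)⁴/32 = 6.477×10^-4 m⁴.
T_max = τ_allow·J/r = 5.11×10^7 × 6.477×10^-4 / 0.142 = 232300 N·m.
ω = 21.0 rad/s, so P_max = T_max·ω = 4.878×10^6 W.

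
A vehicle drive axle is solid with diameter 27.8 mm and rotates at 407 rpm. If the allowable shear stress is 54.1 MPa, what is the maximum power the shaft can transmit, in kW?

9.73 kW

J = πd⁴/32 = π(0.0278)⁴/32 = 5.864×10^-8 m⁴.
T_max = τ_allow·J/r = 5.41×10^7 × 5.864×10^-8 / 0.0139 = 228.2 N·m.
ω = 2π·407/60 = 42.62 rad/s, so P_max = T_max·ω = 9727 W.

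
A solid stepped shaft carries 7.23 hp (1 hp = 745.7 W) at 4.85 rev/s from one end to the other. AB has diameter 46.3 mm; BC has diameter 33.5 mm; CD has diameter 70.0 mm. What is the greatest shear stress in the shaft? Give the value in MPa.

ω = 2π·4.85 = 30.47 rad/s, so T = P/ω = 7.23×745.7 / 30.47 = 176.9 N·m.
Under the same torque, τ_max = 16T/(πd³) is largest where d is smallest — segment BC (d = 33.5 mm).
τ_max = 16·176.9/(π·(0.0335)³) = 2.397×10^7 Pa.

24.0 MPa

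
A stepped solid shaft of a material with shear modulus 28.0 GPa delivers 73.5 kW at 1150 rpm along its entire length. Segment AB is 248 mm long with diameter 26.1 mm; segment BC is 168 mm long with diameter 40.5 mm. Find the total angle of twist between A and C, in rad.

ω = 2π·1150/60 = 120.4 rad/s, so T = P/ω = 73.5×10³ / 120.4 = 610.3 N·m.
J_AB = π(0.0261)⁴/32 = 4.56×10^-8 m⁴; J_BC = π(0.0405)⁴/32 = 2.64×10^-7 m⁴.
θ = (T/G)·Σ L_i/J_i = (610.3/28.0×10⁹)·(0.248/4.56×10^-8 + 0.168/2.64×10^-7) = 0.1325 rad.

0.133 rad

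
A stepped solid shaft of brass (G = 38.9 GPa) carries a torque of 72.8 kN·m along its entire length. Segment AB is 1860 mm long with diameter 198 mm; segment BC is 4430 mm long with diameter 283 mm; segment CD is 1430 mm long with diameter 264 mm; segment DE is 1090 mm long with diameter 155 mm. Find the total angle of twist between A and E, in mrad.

J_AB = π(0.198)⁴/32 = 1.51×10^-4 m⁴; J_BC = π(0.283)⁴/32 = 6.30×10^-4 m⁴; J_CD = π(0.264)⁴/32 = 4.77×10^-4 m⁴; J_DE = π(0.155)⁴/32 = 5.67×10^-5 m⁴.
θ = (T/G)·Σ L_i/J_i = (72800/38.9×10⁹)·(1.86/1.51×10^-4 + 4.43/6.30×10^-4 + 1.43/4.77×10^-4 + 1.09/5.67×10^-5) = 0.07784 rad.

77.8 mrad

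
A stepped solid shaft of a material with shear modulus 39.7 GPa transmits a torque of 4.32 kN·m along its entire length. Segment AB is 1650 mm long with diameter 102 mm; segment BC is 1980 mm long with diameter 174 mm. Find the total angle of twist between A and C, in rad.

0.0193 rad

J_AB = π(0.102)⁴/32 = 1.06×10^-5 m⁴; J_BC = π(0.174)⁴/32 = 9.00×10^-5 m⁴.
θ = (T/G)·Σ L_i/J_i = (4320/39.7×10⁹)·(1.65/1.06×10^-5 + 1.98/9.00×10^-5) = 0.01929 rad.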